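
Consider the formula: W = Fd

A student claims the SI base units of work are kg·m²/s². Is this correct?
Units of each symbol in W = Fd:
  F (force): kg·m/s²
  d (displacement): m

Multiplying the contributions: [kg·m/s²] · [m]
Adding exponents of each base unit: kg: 1, m: 2, s: -2
SI base units of work: kg·m²/s²

The claimed units kg·m²/s² match the derived units, so the claim is correct.

Answer: Yes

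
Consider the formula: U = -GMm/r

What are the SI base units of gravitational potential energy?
Units of each symbol in U = -GMm/r:
  G (gravitational constant): m³/(kg·s²)
  M (mass): kg
  m (mass): kg
  r (distance): m  → in the denominator, contributes 1/m
  The minus sign does not affect the units.

Multiplying the contributions: [m³/(kg·s²)] · [kg] · [kg] · [1/m]
Adding exponents of each base unit: kg: 1, m: 2, s: -2
SI base units of gravitational potential energy: kg·m²/s²

Answer: kg·m²/s²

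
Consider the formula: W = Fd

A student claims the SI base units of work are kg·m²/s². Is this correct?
Units of each symbol in W = Fd:
  F (force): kg·m/s²
  d (displacement): m

Multiplying the contributions: [kg·m/s²] · [m]
Adding exponents of each base unit: kg: 1, m: 2, s: -2
SI base units of work: kg·m²/s²

The claimed units kg·m²/s² match the derived units, so the claim is correct.

Answer: Yes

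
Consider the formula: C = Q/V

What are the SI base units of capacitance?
Units of each symbol in C = Q/V:
  Q (charge, in coulombs): s·A
  V (voltage, in volts): kg·m²/(s³·A)  → in the denominator, contributes s³·A/(kg·m²)

Multiplying the contributions: [s·A] · [s³·A/(kg·m²)]
Adding exponents of each base unit: kg: -1, m: -2, s: 4, A: 2
SI base units of capacitance: s⁴·A²/(kg·m²)

Answer: s⁴·A²/(kg·m²)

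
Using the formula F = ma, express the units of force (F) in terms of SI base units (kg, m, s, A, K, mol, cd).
Units of each symbol in F = ma:
  m (mass): kg
  a (acceleration): m/s²

Multiplying the contributions: [kg] · [m/s²]
Adding exponents of each base unit: kg: 1, m: 1, s: -2
SI base units of force: kg·m/s²

Answer: kg·m/s²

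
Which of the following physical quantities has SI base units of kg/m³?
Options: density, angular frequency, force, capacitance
Checking the SI base units of each option:
  density (ρ = m/V): kg/m³  ✓ matches
  angular frequency (ω = 2πf): 1/s  ✗
  force (F = ma): kg·m/s²  ✗
  capacitance (C = Q/V): s⁴·A²/(kg·m²)  ✗

Only density has units kg/m³.

Answer: density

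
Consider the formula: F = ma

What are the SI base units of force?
Units of each symbol in F = ma:
  m (mass): kg
  a (acceleration): m/s²

Multiplying the contributions: [kg] · [m/s²]
Adding exponents of each base unit: kg: 1, m: 1, s: -2
SI base units of force: kg·m/s²

Answer: kg·m/s²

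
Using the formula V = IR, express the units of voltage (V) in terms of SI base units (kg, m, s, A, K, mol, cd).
Units of each symbol in V = IR:
  I (current): A
  R (resistance, in ohms): kg·m²/(s³·A²)

Multiplying the contributions: [A] · [kg·m²/(s³·A²)]
Adding exponents of each base unit: kg: 1, m: 2, s: -3, A: -1
SI base units of voltage: kg·m²/(s³·A)

Answer: kg·m²/(s³·A)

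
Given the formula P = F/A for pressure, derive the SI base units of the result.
Units of each symbol in P = F/A:
  F (force): kg·m/s²
  A (area): m²  → in the denominator, contributes 1/m²

Multiplying the contributions: [kg·m/s²] · [1/m²]
Adding exponents of each base unit: kg: 1, m: -1, s: -2
SI base units of pressure: kg/(m·s²)

Answer: kg/(m·s²)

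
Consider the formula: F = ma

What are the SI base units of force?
Units of each symbol in F = ma:
  m (mass): kg
  a (acceleration): m/s²

Multiplying the contributions: [kg] · [m/s²]
Adding exponents of each base unit: kg: 1, m: 1, s: -2
SI base units of force: kg·m/s²

Answer: kg·m/s²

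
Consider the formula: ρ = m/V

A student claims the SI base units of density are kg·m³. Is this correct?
Units of each symbol in ρ = m/V:
  m (mass): kg
  V (volume): m³  → in the denominator, contributes 1/m³

Multiplying the contributions: [kg] · [1/m³]
Adding exponents of each base unit: kg: 1, m: -3
SI base units of density: kg/m³

The claimed units kg·m³ (exponents kg: 1, m: 3) do not match the derived units kg/m³ (exponents kg: 1, m: -3), so the claim is incorrect.

Answer: No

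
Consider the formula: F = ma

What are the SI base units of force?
Units of each symbol in F = ma:
  m (mass): kg
  a (acceleration): m/s²

Multiplying the contributions: [kg] · [m/s²]
Adding exponents of each base unit: kg: 1, m: 1, s: -2
SI base units of force: kg·m/s²

Answer: kg·m/s²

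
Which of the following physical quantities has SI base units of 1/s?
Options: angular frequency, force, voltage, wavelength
Checking the SI base units of each option:
  angular frequency (ω = 2πf): 1/s  ✓ matches
  force (F = ma): kg·m/s²  ✗
  voltage (V = IR): kg·m²/(s³·A)  ✗
  wavelength (λ = v/f): m  ✗

Only angular frequency has units 1/s.

Answer: angular frequency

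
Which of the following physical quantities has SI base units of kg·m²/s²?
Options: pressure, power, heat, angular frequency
Checking the SI base units of each option:
  pressure (P = F/A): kg/(m·s²)  ✗
  power (P = W/t): kg·m²/s³  ✗
  heat (Q = mcΔT): kg·m²/s²  ✓ matches
  angular frequency (ω = 2πf): 1/s  ✗

Only heat has units kg·m²/s².

Answer: heat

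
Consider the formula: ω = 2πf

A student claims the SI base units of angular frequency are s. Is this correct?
Units of each symbol in ω = 2πf:
  f (frequency): 1/s
  The factor 2π is dimensionless.

Multiplying the contributions: [1/s]
Adding exponents of each base unit: s: -1
SI base units of angular frequency: 1/s

The claimed units s (exponents s: 1) do not match the derived units 1/s (exponents s: -1), so the claim is incorrect.

Answer: No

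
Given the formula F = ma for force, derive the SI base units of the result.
Units of each symbol in F = ma:
  m (mass): kg
  a (acceleration): m/s²

Multiplying the contributions: [kg] · [m/s²]
Adding exponents of each base unit: kg: 1, m: 1, s: -2
SI base units of force: kg·m/s²

Answer: kg·m/s²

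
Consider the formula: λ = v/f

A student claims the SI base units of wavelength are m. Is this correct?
Units of each symbol in λ = v/f:
  v (wave speed): m/s
  f (frequency): 1/s  → in the denominator, contributes s

Multiplying the contributions: [m/s] · [s]
Adding exponents of each base unit: m: 1
SI base units of wavelength: m

The claimed units m match the derived units, so the claim is correct.

Answer: Yes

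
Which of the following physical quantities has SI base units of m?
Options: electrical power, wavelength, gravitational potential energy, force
Checking the SI base units of each option:
  electrical power (P = IV): kg·m²/s³  ✗
  wavelength (λ = v/f): m  ✓ matches
  gravitational potential energy (U = -GMm/r): kg·m²/s²  ✗
  force (F = ma): kg·m/s²  ✗

Only wavelength has units m.

Answer: wavelength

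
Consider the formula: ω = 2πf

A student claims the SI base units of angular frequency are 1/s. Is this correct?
Units of each symbol in ω = 2πf:
  f (frequency): 1/s
  The factor 2π is dimensionless.

Multiplying the contributions: [1/s]
Adding exponents of each base unit: s: -1
SI base units of angular frequency: 1/s

The claimed units 1/s match the derived units, so the claim is correct.

Answer: Yes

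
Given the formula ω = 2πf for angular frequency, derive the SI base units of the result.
Units of each symbol in ω = 2πf:
  f (frequency): 1/s
  The factor 2π is dimensionless.

Multiplying the contributions: [1/s]
Adding exponents of each base unit: s: -1
SI base units of angular frequency: 1/s

Answer: 1/s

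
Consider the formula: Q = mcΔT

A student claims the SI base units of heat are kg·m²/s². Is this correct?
Units of each symbol in Q = mcΔT:
  m (mass): kg
  c (specific heat capacity, in J/(kg·K)): m²/(s²·K)
  ΔT (temperature change): K

Multiplying the contributions: [kg] · [m²/(s²·K)] · [K]
Adding exponents of each base unit: kg: 1, m: 2, s: -2
SI base units of heat: kg·m²/s²

The claimed units kg·m²/s² match the derived units, so the claim is correct.

Answer: Yes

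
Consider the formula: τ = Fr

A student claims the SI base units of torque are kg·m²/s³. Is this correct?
Units of each symbol in τ = Fr:
  F (force): kg·m/s²
  r (lever arm): m

Multiplying the contributions: [kg·m/s²] · [m]
Adding exponents of each base unit: kg: 1, m: 2, s: -2
SI base units of torque: kg·m²/s²

The claimed units kg·m²/s³ (exponents kg: 1, m: 2, s: -3) do not match the derived units kg·m²/s² (exponents kg: 1, m: 2, s: -2), so the claim is incorrect.

Answer: No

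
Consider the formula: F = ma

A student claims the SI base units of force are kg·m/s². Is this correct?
Units of each symbol in F = ma:
  m (mass): kg
  a (acceleration): m/s²

Multiplying the contributions: [kg] · [m/s²]
Adding exponents of each base unit: kg: 1, m: 1, s: -2
SI base units of force: kg·m/s²

The claimed units kg·m/s² match the derived units, so the claim is correct.

Answer: Yes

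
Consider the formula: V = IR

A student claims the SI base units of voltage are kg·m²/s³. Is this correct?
Units of each symbol in V = IR:
  I (current): A
  R (resistance, in ohms): kg·m²/(s³·A²)

Multiplying the contributions: [A] · [kg·m²/(s³·A²)]
Adding exponents of each base unit: kg: 1, m: 2, s: -3, A: -1
SI base units of voltage: kg·m²/(s³·A)

The claimed units kg·m²/s³ (exponents kg: 1, m: 2, s: -3) do not match the derived units kg·m²/(s³·A) (exponents kg: 1, m: 2, s: -3, A: -1), so the claim is incorrect.

Answer: No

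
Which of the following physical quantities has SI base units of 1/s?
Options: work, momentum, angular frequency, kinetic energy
Checking the SI base units of each option:
  work (W = Fd): kg·m²/s²  ✗
  momentum (p = mv): kg·m/s  ✗
  angular frequency (ω = 2πf): 1/s  ✓ matches
  kinetic energy (E = ½mv²): kg·m²/s²  ✗

Only angular frequency has units 1/s.

Answer: angular frequency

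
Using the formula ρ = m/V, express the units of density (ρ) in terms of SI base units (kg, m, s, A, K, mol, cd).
Units of each symbol in ρ = m/V:
  m (mass): kg
  V (volume): m³  → in the denominator, contributes 1/m³

Multiplying the contributions: [kg] · [1/m³]
Adding exponents of each base unit: kg: 1, m: -3
SI base units of density: kg/m³

Answer: kg/m³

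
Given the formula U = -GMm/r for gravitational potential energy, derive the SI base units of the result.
Units of each symbol in U = -GMm/r:
  G (gravitational constant): m³/(kg·s²)
  M (mass): kg
  m (mass): kg
  r (distance): m  → in the denominator, contributes 1/m
  The minus sign does not affect the units.

Multiplying the contributions: [m³/(kg·s²)] · [kg] · [kg] · [1/m]
Adding exponents of each base unit: kg: 1, m: 2, s: -2
SI base units of gravitational potential energy: kg·m²/s²

Answer: kg·m²/s²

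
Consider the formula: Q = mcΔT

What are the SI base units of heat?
Units of each symbol in Q = mcΔT:
  m (mass): kg
  c (specific heat capacity, in J/(kg·K)): m²/(s²·K)
  ΔT (temperature change): K

Multiplying the contributions: [kg] · [m²/(s²·K)] · [K]
Adding exponents of each base unit: kg: 1, m: 2, s: -2
SI base units of heat: kg·m²/s²

Answer: kg·m²/s²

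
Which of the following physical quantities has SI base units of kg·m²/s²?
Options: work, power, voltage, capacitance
Checking the SI base units of each option:
  work (W = Fd): kg·m²/s²  ✓ matches
  power (P = W/t): kg·m²/s³  ✗
  voltage (V = IR): kg·m²/(s³·A)  ✗
  capacitance (C = Q/V): s⁴·A²/(kg·m²)  ✗

Only work has units kg·m²/s².

Answer: work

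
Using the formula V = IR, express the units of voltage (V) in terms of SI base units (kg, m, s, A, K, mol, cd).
Units of each symbol in V = IR:
  I (current): A
  R (resistance, in ohms): kg·m²/(s³·A²)

Multiplying the contributions: [A] · [kg·m²/(s³·A²)]
Adding exponents of each base unit: kg: 1, m: 2, s: -3, A: -1
SI base units of voltage: kg·m²/(s³·A)

Answer: kg·m²/(s³·A)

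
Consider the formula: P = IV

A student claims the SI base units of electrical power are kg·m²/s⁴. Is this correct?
Units of each symbol in P = IV:
  I (current): A
  V (voltage, in volts): kg·m²/(s³·A)

Multiplying the contributions: [A] · [kg·m²/(s³·A)]
Adding exponents of each base unit: kg: 1, m: 2, s: -3
SI base units of electrical power: kg·m²/s³

The claimed units kg·m²/s⁴ (exponents kg: 1, m: 2, s: -4) do not match the derived units kg·m²/s³ (exponents kg: 1, m: 2, s: -3), so the claim is incorrect.

Answer: No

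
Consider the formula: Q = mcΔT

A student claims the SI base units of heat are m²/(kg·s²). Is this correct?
Units of each symbol in Q = mcΔT:
  m (mass): kg
  c (specific heat capacity, in J/(kg·K)): m²/(s²·K)
  ΔT (temperature change): K

Multiplying the contributions: [kg] · [m²/(s²·K)] · [K]
Adding exponents of each base unit: kg: 1, m: 2, s: -2
SI base units of heat: kg·m²/s²

The claimed units m²/(kg·s²) (exponents kg: -1, m: 2, s: -2) do not match the derived units kg·m²/s² (exponents kg: 1, m: 2, s: -2), so the claim is incorrect.

Answer: No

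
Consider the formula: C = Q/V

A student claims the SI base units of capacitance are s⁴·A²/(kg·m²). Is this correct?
Units of each symbol in C = Q/V:
  Q (charge, in coulombs): s·A
  V (voltage, in volts): kg·m²/(s³·A)  → in the denominator, contributes s³·A/(kg·m²)

Multiplying the contributions: [s·A] · [s³·A/(kg·m²)]
Adding exponents of each base unit: kg: -1, m: -2, s: 4, A: 2
SI base units of capacitance: s⁴·A²/(kg·m²)

The claimed units s⁴·A²/(kg·m²) match the derived units, so the claim is correct.

Answer: Yes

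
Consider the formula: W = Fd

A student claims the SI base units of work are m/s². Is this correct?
Units of each symbol in W = Fd:
  F (force): kg·m/s²
  d (displacement): m

Multiplying the contributions: [kg·m/s²] · [m]
Adding exponents of each base unit: kg: 1, m: 2, s: -2
SI base units of work: kg·m²/s²

The claimed units m/s² (exponents m: 1, s: -2) do not match the derived units kg·m²/s² (exponents kg: 1, m: 2, s: -2), so the claim is incorrect.

Answer: No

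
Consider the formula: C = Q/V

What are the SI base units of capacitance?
Units of each symbol in C = Q/V:
  Q (charge, in coulombs): s·A
  V (voltage, in volts): kg·m²/(s³·A)  → in the denominator, contributes s³·A/(kg·m²)

Multiplying the contributions: [s·A] · [s³·A/(kg·m²)]
Adding exponents of each base unit: kg: -1, m: -2, s: 4, A: 2
SI base units of capacitance: s⁴·A²/(kg·m²)

Answer: s⁴·A²/(kg·m²)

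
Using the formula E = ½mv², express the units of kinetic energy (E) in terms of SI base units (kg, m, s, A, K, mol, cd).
Units of each symbol in E = ½mv²:
  m (mass): kg
  v (speed): m/s  → to the power 2, contributes m²/s²
  The factor ½ is dimensionless.

Multiplying the contributions: [kg] · [m²/s²]
Adding exponents of each base unit: kg: 1, m: 2, s: -2
SI base units of kinetic energy: kg·m²/s²

Answer: kg·m²/s²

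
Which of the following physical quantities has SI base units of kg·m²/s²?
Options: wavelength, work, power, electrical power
Checking the SI base units of each option:
  wavelength (λ = v/f): m  ✗
  work (W = Fd): kg·m²/s²  ✓ matches
  power (P = W/t): kg·m²/s³  ✗
  electrical power (P = IV): kg·m²/s³  ✗

Only work has units kg·m²/s².

Answer: work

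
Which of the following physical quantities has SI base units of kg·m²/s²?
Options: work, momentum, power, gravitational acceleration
Checking the SI base units of each option:
  work (W = Fd): kg·m²/s²  ✓ matches
  momentum (p = mv): kg·m/s  ✗
  power (P = W/t): kg·m²/s³  ✗
  gravitational acceleration (g = GM/r²): m/s²  ✗

Only work has units kg·m²/s².

Answer: work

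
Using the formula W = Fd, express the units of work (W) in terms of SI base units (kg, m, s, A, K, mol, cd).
Units of each symbol in W = Fd:
  F (force): kg·m/s²
  d (displacement): m

Multiplying the contributions: [kg·m/s²] · [m]
Adding exponents of each base unit: kg: 1, m: 2, s: -2
SI base units of work: kg·m²/s²

Answer: kg·m²/s²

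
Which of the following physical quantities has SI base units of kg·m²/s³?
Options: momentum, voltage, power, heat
Checking the SI base units of each option:
  momentum (p = mv): kg·m/s  ✗
  voltage (V = IR): kg·m²/(s³·A)  ✗
  power (P = W/t): kg·m²/s³  ✓ matches
  heat (Q = mcΔT): kg·m²/s²  ✗

Only power has units kg·m²/s³.

Answer: power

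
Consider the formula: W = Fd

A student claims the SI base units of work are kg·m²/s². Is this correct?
Units of each symbol in W = Fd:
  F (force): kg·m/s²
  d (displacement): m

Multiplying the contributions: [kg·m/s²] · [m]
Adding exponents of each base unit: kg: 1, m: 2, s: -2
SI base units of work: kg·m²/s²

The claimed units kg·m²/s² match the derived units, so the claim is correct.

Answer: Yes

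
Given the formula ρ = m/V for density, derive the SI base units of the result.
Units of each symbol in ρ = m/V:
  m (mass): kg
  V (volume): m³  → in the denominator, contributes 1/m³

Multiplying the contributions: [kg] · [1/m³]
Adding exponents of each base unit: kg: 1, m: -3
SI base units of density: kg/m³

Answer: kg/m³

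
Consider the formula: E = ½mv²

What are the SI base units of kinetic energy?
Units of each symbol in E = ½mv²:
  m (mass): kg
  v (speed): m/s  → to the power 2, contributes m²/s²
  The factor ½ is dimensionless.

Multiplying the contributions: [kg] · [m²/s²]
Adding exponents of each base unit: kg: 1, m: 2, s: -2
SI base units of kinetic energy: kg·m²/s²

Answer: kg·m²/s²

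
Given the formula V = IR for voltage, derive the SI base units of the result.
Units of each symbol in V = IR:
  I (current): A
  R (resistance, in ohms): kg·m²/(s³·A²)

Multiplying the contributions: [A] · [kg·m²/(s³·A²)]
Adding exponents of each base unit: kg: 1, m: 2, s: -3, A: -1
SI base units of voltage: kg·m²/(s³·A)

Answer: kg·m²/(s³·A)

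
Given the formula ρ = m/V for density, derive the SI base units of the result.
Units of each symbol in ρ = m/V:
  m (mass): kg
  V (volume): m³  → in the denominator, contributes 1/m³

Multiplying the contributions: [kg] · [1/m³]
Adding exponents of each base unit: kg: 1, m: -3
SI base units of density: kg/m³

Answer: kg/m³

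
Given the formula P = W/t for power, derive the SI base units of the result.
Units of each symbol in P = W/t:
  W (work): kg·m²/s²
  t (time): s  → in the denominator, contributes 1/s

Multiplying the contributions: [kg·m²/s²] · [1/s]
Adding exponents of each base unit: kg: 1, m: 2, s: -3
SI base units of power: kg·m²/s³

Answer: kg·m²/s³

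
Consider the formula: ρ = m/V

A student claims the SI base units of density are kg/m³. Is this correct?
Units of each symbol in ρ = m/V:
  m (mass): kg
  V (volume): m³  → in the denominator, contributes 1/m³

Multiplying the contributions: [kg] · [1/m³]
Adding exponents of each base unit: kg: 1, m: -3
SI base units of density: kg/m³

The claimed units kg/m³ match the derived units, so the claim is correct.

Answer: Yes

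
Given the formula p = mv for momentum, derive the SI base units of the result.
Units of each symbol in p = mv:
  m (mass): kg
  v (velocity): m/s

Multiplying the contributions: [kg] · [m/s]
Adding exponents of each base unit: kg: 1, m: 1, s: -1
SI base units of momentum: kg·m/s

Answer: kg·m/s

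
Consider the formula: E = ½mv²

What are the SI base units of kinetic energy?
Units of each symbol in E = ½mv²:
  m (mass): kg
  v (speed): m/s  → to the power 2, contributes m²/s²
  The factor ½ is dimensionless.

Multiplying the contributions: [kg] · [m²/s²]
Adding exponents of each base unit: kg: 1, m: 2, s: -2
SI base units of kinetic energy: kg·m²/s²

Answer: kg·m²/s²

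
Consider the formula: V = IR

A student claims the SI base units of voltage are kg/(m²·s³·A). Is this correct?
Units of each symbol in V = IR:
  I (current): A
  R (resistance, in ohms): kg·m²/(s³·A²)

Multiplying the contributions: [A] · [kg·m²/(s³·A²)]
Adding exponents of each base unit: kg: 1, m: 2, s: -3, A: -1
SI base units of voltage: kg·m²/(s³·A)

The claimed units kg/(m²·s³·A) (exponents kg: 1, m: -2, s: -3, A: -1) do not match the derived units kg·m²/(s³·A) (exponents kg: 1, m: 2, s: -3, A: -1), so the claim is incorrect.

Answer: No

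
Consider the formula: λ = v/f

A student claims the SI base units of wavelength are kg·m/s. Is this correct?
Units of each symbol in λ = v/f:
  v (wave speed): m/s
  f (frequency): 1/s  → in the denominator, contributes s

Multiplying the contributions: [m/s] · [s]
Adding exponents of each base unit: m: 1
SI base units of wavelength: m

The claimed units kg·m/s (exponents kg: 1, m: 1, s: -1) do not match the derived units m (exponents m: 1), so the claim is incorrect.

Answer: No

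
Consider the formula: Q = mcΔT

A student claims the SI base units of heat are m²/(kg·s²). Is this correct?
Units of each symbol in Q = mcΔT:
  m (mass): kg
  c (specific heat capacity, in J/(kg·K)): m²/(s²·K)
  ΔT (temperature change): K

Multiplying the contributions: [kg] · [m²/(s²·K)] · [K]
Adding exponents of each base unit: kg: 1, m: 2, s: -2
SI base units of heat: kg·m²/s²

The claimed units m²/(kg·s²) (exponents kg: -1, m: 2, s: -2) do not match the derived units kg·m²/s² (exponents kg: 1, m: 2, s: -2), so the claim is incorrect.

Answer: No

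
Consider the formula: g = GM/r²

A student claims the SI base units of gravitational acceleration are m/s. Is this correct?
Units of each symbol in g = GM/r²:
  G (gravitational constant): m³/(kg·s²)
  M (mass): kg
  r (distance): m  → to the power 2 in the denominator, contributes 1/m²

Multiplying the contributions: [m³/(kg·s²)] · [kg] · [1/m²]
Adding exponents of each base unit: m: 1, s: -2
SI base units of gravitational acceleration: m/s²

The claimed units m/s (exponents m: 1, s: -1) do not match the derived units m/s² (exponents m: 1, s: -2), so the claim is incorrect.

Answer: No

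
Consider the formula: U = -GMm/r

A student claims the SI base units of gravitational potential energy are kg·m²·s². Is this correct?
Units of each symbol in U = -GMm/r:
  G (gravitational constant): m³/(kg·s²)
  M (mass): kg
  m (mass): kg
  r (distance): m  → in the denominator, contributes 1/m
  The minus sign does not affect the units.

Multiplying the contributions: [m³/(kg·s²)] · [kg] · [kg] · [1/m]
Adding exponents of each base unit: kg: 1, m: 2, s: -2
SI base units of gravitational potential energy: kg·m²/s²

The claimed units kg·m²·s² (exponents kg: 1, m: 2, s: 2) do not match the derived units kg·m²/s² (exponents kg: 1, m: 2, s: -2), so the claim is incorrect.

Answer: No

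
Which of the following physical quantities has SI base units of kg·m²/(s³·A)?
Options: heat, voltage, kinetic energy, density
Checking the SI base units of each option:
  heat (Q = mcΔT): kg·m²/s²  ✗
  voltage (V = IR): kg·m²/(s³·A)  ✓ matches
  kinetic energy (E = ½mv²): kg·m²/s²  ✗
  density (ρ = m/V): kg/m³  ✗

Only voltage has units kg·m²/(s³·A).

Answer: voltage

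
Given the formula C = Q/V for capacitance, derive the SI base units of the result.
Units of each symbol in C = Q/V:
  Q (charge, in coulombs): s·A
  V (voltage, in volts): kg·m²/(s³·A)  → in the denominator, contributes s³·A/(kg·m²)

Multiplying the contributions: [s·A] · [s³·A/(kg·m²)]
Adding exponents of each base unit: kg: -1, m: -2, s: 4, A: 2
SI base units of capacitance: s⁴·A²/(kg·m²)

Answer: s⁴·A²/(kg·m²)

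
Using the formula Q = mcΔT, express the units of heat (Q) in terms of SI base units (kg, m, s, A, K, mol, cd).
Units of each symbol in Q = mcΔT:
  m (mass): kg
  c (specific heat capacity, in J/(kg·K)): m²/(s²·K)
  ΔT (temperature change): K

Multiplying the contributions: [kg] · [m²/(s²·K)] · [K]
Adding exponents of each base unit: kg: 1, m: 2, s: -2
SI base units of heat: kg·m²/s²

Answer: kg·m²/s²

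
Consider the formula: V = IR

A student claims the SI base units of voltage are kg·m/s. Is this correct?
Units of each symbol in V = IR:
  I (current): A
  R (resistance, in ohms): kg·m²/(s³·A²)

Multiplying the contributions: [A] · [kg·m²/(s³·A²)]
Adding exponents of each base unit: kg: 1, m: 2, s: -3, A: -1
SI base units of voltage: kg·m²/(s³·A)

The claimed units kg·m/s (exponents kg: 1, m: 1, s: -1) do not match the derived units kg·m²/(s³·A) (exponents kg: 1, m: 2, s: -3, A: -1), so the claim is incorrect.

Answer: No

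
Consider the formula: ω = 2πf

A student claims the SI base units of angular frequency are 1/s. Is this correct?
Units of each symbol in ω = 2πf:
  f (frequency): 1/s
  The factor 2π is dimensionless.

Multiplying the contributions: [1/s]
Adding exponents of each base unit: s: -1
SI base units of angular frequency: 1/s

The claimed units 1/s match the derived units, so the claim is correct.

Answer: Yes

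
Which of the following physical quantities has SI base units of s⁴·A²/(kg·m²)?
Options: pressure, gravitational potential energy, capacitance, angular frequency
Checking the SI base units of each option:
  pressure (P = F/A): kg/(m·s²)  ✗
  gravitational potential energy (U = -GMm/r): kg·m²/s²  ✗
  capacitance (C = Q/V): s⁴·A²/(kg·m²)  ✓ matches
  angular frequency (ω = 2πf): 1/s  ✗

Only capacitance has units s⁴·A²/(kg·m²).

Answer: capacitance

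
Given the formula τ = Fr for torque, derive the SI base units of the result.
Units of each symbol in τ = Fr:
  F (force): kg·m/s²
  r (lever arm): m

Multiplying the contributions: [kg·m/s²] · [m]
Adding exponents of each base unit: kg: 1, m: 2, s: -2
SI base units of torque: kg·m²/s²

Answer: kg·m²/s²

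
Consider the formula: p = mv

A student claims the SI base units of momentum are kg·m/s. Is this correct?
Units of each symbol in p = mv:
  m (mass): kg
  v (velocity): m/s

Multiplying the contributions: [kg] · [m/s]
Adding exponents of each base unit: kg: 1, m: 1, s: -1
SI base units of momentum: kg·m/s

The claimed units kg·m/s match the derived units, so the claim is correct.

Answer: Yes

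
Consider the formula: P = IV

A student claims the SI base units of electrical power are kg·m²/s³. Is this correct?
Units of each symbol in P = IV:
  I (current): A
  V (voltage, in volts): kg·m²/(s³·A)

Multiplying the contributions: [A] · [kg·m²/(s³·A)]
Adding exponents of each base unit: kg: 1, m: 2, s: -3
SI base units of electrical power: kg·m²/s³

The claimed units kg·m²/s³ match the derived units, so the claim is correct.

Answer: Yes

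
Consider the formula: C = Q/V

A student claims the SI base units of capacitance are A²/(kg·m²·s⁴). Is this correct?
Units of each symbol in C = Q/V:
  Q (charge, in coulombs): s·A
  V (voltage, in volts): kg·m²/(s³·A)  → in the denominator, contributes s³·A/(kg·m²)

Multiplying the contributions: [s·A] · [s³·A/(kg·m²)]
Adding exponents of each base unit: kg: -1, m: -2, s: 4, A: 2
SI base units of capacitance: s⁴·A²/(kg·m²)

The claimed units A²/(kg·m²·s⁴) (exponents kg: -1, m: -2, s: -4, A: 2) do not match the derived units s⁴·A²/(kg·m²) (exponents kg: -1, m: -2, s: 4, A: 2), so the claim is incorrect.

Answer: No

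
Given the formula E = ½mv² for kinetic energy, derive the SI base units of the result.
Units of each symbol in E = ½mv²:
  m (mass): kg
  v (speed): m/s  → to the power 2, contributes m²/s²
  The factor ½ is dimensionless.

Multiplying the contributions: [kg] · [m²/s²]
Adding exponents of each base unit: kg: 1, m: 2, s: -2
SI base units of kinetic energy: kg·m²/s²

Answer: kg·m²/s²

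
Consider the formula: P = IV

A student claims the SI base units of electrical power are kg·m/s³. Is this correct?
Units of each symbol in P = IV:
  I (current): A
  V (voltage, in volts): kg·m²/(s³·A)

Multiplying the contributions: [A] · [kg·m²/(s³·A)]
Adding exponents of each base unit: kg: 1, m: 2, s: -3
SI base units of electrical power: kg·m²/s³

The claimed units kg·m/s³ (exponents kg: 1, m: 1, s: -3) do not match the derived units kg·m²/s³ (exponents kg: 1, m: 2, s: -3), so the claim is incorrect.

Answer: No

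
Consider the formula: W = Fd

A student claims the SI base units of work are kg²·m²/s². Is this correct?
Units of each symbol in W = Fd:
  F (force): kg·m/s²
  d (displacement): m

Multiplying the contributions: [kg·m/s²] · [m]
Adding exponents of each base unit: kg: 1, m: 2, s: -2
SI base units of work: kg·m²/s²

The claimed units kg²·m²/s² (exponents kg: 2, m: 2, s: -2) do not match the derived units kg·m²/s² (exponents kg: 1, m: 2, s: -2), so the claim is incorrect.

Answer: No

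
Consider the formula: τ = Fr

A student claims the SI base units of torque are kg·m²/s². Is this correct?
Units of each symbol in τ = Fr:
  F (force): kg·m/s²
  r (lever arm): m

Multiplying the contributions: [kg·m/s²] · [m]
Adding exponents of each base unit: kg: 1, m: 2, s: -2
SI base units of torque: kg·m²/s²

The claimed units kg·m²/s² match the derived units, so the claim is correct.

Answer: Yes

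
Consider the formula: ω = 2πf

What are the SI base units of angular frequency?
Units of each symbol in ω = 2πf:
  f (frequency): 1/s
  The factor 2π is dimensionless.

Multiplying the contributions: [1/s]
Adding exponents of each base unit: s: -1
SI base units of angular frequency: 1/s

Answer: 1/s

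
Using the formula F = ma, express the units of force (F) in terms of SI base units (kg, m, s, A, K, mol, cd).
Units of each symbol in F = ma:
  m (mass): kg
  a (acceleration): m/s²

Multiplying the contributions: [kg] · [m/s²]
Adding exponents of each base unit: kg: 1, m: 1, s: -2
SI base units of force: kg·m/s²

Answer: kg·m/s²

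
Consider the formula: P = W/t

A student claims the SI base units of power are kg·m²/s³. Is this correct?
Units of each symbol in P = W/t:
  W (work): kg·m²/s²
  t (time): s  → in the denominator, contributes 1/s

Multiplying the contributions: [kg·m²/s²] · [1/s]
Adding exponents of each base unit: kg: 1, m: 2, s: -3
SI base units of power: kg·m²/s³

The claimed units kg·m²/s³ match the derived units, so the claim is correct.

Answer: Yes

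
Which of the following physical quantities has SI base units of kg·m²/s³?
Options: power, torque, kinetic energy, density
Checking the SI base units of each option:
  power (P = W/t): kg·m²/s³  ✓ matches
  torque (τ = Fr): kg·m²/s²  ✗
  kinetic energy (E = ½mv²): kg·m²/s²  ✗
  density (ρ = m/V): kg/m³  ✗

Only power has units kg·m²/s³.

Answer: power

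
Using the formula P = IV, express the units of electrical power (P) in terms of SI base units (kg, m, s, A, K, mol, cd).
Units of each symbol in P = IV:
  I (current): A
  V (voltage, in volts): kg·m²/(s³·A)

Multiplying the contributions: [A] · [kg·m²/(s³·A)]
Adding exponents of each base unit: kg: 1, m: 2, s: -3
SI base units of electrical power: kg·m²/s³

Answer: kg·m²/s³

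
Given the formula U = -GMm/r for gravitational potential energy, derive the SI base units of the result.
Units of each symbol in U = -GMm/r:
  G (gravitational constant): m³/(kg·s²)
  M (mass): kg
  m (mass): kg
  r (distance): m  → in the denominator, contributes 1/m
  The minus sign does not affect the units.

Multiplying the contributions: [m³/(kg·s²)] · [kg] · [kg] · [1/m]
Adding exponents of each base unit: kg: 1, m: 2, s: -2
SI base units of gravitational potential energy: kg·m²/s²

Answer: kg·m²/s²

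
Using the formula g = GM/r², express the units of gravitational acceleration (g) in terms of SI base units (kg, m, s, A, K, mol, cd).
Units of each symbol in g = GM/r²:
  G (gravitational constant): m³/(kg·s²)
  M (mass): kg
  r (distance): m  → to the power 2 in the denominator, contributes 1/m²

Multiplying the contributions: [m³/(kg·s²)] · [kg] · [1/m²]
Adding exponents of each base unit: m: 1, s: -2
SI base units of gravitational acceleration: m/s²

Answer: m/s²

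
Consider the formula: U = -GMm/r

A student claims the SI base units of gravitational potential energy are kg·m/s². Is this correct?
Units of each symbol in U = -GMm/r:
  G (gravitational constant): m³/(kg·s²)
  M (mass): kg
  m (mass): kg
  r (distance): m  → in the denominator, contributes 1/m
  The minus sign does not affect the units.

Multiplying the contributions: [m³/(kg·s²)] · [kg] · [kg] · [1/m]
Adding exponents of each base unit: kg: 1, m: 2, s: -2
SI base units of gravitational potential energy: kg·m²/s²

The claimed units kg·m/s² (exponents kg: 1, m: 1, s: -2) do not match the derived units kg·m²/s² (exponents kg: 1, m: 2, s: -2), so the claim is incorrect.

Answer: No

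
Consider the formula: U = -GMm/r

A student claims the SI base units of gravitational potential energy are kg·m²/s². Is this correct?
Units of each symbol in U = -GMm/r:
  G (gravitational constant): m³/(kg·s²)
  M (mass): kg
  m (mass): kg
  r (distance): m  → in the denominator, contributes 1/m
  The minus sign does not affect the units.

Multiplying the contributions: [m³/(kg·s²)] · [kg] · [kg] · [1/m]
Adding exponents of each base unit: kg: 1, m: 2, s: -2
SI base units of gravitational potential energy: kg·m²/s²

The claimed units kg·m²/s² match the derived units, so the claim is correct.

Answer: Yes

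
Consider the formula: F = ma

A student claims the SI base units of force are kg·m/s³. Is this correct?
Units of each symbol in F = ma:
  m (mass): kg
  a (acceleration): m/s²

Multiplying the contributions: [kg] · [m/s²]
Adding exponents of each base unit: kg: 1, m: 1, s: -2
SI base units of force: kg·m/s²

The claimed units kg·m/s³ (exponents kg: 1, m: 1, s: -3) do not match the derived units kg·m/s² (exponents kg: 1, m: 1, s: -2), so the claim is incorrect.

Answer: No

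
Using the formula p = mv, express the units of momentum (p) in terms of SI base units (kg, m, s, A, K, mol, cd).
Units of each symbol in p = mv:
  m (mass): kg
  v (velocity): m/s

Multiplying the contributions: [kg] · [m/s]
Adding exponents of each base unit: kg: 1, m: 1, s: -1
SI base units of momentum: kg·m/s

Answer: kg·m/s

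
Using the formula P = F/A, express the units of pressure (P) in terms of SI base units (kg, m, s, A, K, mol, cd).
Units of each symbol in P = F/A:
  F (force): kg·m/s²
  A (area): m²  → in the denominator, contributes 1/m²

Multiplying the contributions: [kg·m/s²] · [1/m²]
Adding exponents of each base unit: kg: 1, m: -1, s: -2
SI base units of pressure: kg/(m·s²)

Answer: kg/(m·s²)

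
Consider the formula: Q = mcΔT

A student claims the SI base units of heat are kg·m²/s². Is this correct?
Units of each symbol in Q = mcΔT:
  m (mass): kg
  c (specific heat capacity, in J/(kg·K)): m²/(s²·K)
  ΔT (temperature change): K

Multiplying the contributions: [kg] · [m²/(s²·K)] · [K]
Adding exponents of each base unit: kg: 1, m: 2, s: -2
SI base units of heat: kg·m²/s²

The claimed units kg·m²/s² match the derived units, so the claim is correct.

Answer: Yes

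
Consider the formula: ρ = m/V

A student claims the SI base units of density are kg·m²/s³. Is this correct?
Units of each symbol in ρ = m/V:
  m (mass): kg
  V (volume): m³  → in the denominator, contributes 1/m³

Multiplying the contributions: [kg] · [1/m³]
Adding exponents of each base unit: kg: 1, m: -3
SI base units of density: kg/m³

The claimed units kg·m²/s³ (exponents kg: 1, m: 2, s: -3) do not match the derived units kg/m³ (exponents kg: 1, m: -3), so the claim is incorrect.

Answer: No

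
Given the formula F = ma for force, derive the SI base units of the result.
Units of each symbol in F = ma:
  m (mass): kg
  a (acceleration): m/s²

Multiplying the contributions: [kg] · [m/s²]
Adding exponents of each base unit: kg: 1, m: 1, s: -2
SI base units of force: kg·m/s²

Answer: kg·m/s²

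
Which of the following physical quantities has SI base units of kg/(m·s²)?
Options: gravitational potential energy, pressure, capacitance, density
Checking the SI base units of each option:
  gravitational potential energy (U = -GMm/r): kg·m²/s²  ✗
  pressure (P = F/A): kg/(m·s²)  ✓ matches
  capacitance (C = Q/V): s⁴·A²/(kg·m²)  ✗
  density (ρ = m/V): kg/m³  ✗

Only pressure has units kg/(m·s²).

Answer: pressure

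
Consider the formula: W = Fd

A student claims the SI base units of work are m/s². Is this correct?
Units of each symbol in W = Fd:
  F (force): kg·m/s²
  d (displacement): m

Multiplying the contributions: [kg·m/s²] · [m]
Adding exponents of each base unit: kg: 1, m: 2, s: -2
SI base units of work: kg·m²/s²

The claimed units m/s² (exponents m: 1, s: -2) do not match the derived units kg·m²/s² (exponents kg: 1, m: 2, s: -2), so the claim is incorrect.

Answer: No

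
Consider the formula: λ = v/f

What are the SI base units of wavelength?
Units of each symbol in λ = v/f:
  v (wave speed): m/s
  f (frequency): 1/s  → in the denominator, contributes s

Multiplying the contributions: [m/s] · [s]
Adding exponents of each base unit: m: 1
SI base units of wavelength: m

Answer: m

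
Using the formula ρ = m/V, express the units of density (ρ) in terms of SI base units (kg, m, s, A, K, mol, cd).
Units of each symbol in ρ = m/V:
  m (mass): kg
  V (volume): m³  → in the denominator, contributes 1/m³

Multiplying the contributions: [kg] · [1/m³]
Adding exponents of each base unit: kg: 1, m: -3
SI base units of density: kg/m³

Answer: kg/m³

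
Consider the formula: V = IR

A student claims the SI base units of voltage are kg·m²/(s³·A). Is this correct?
Units of each symbol in V = IR:
  I (current): A
  R (resistance, in ohms): kg·m²/(s³·A²)

Multiplying the contributions: [A] · [kg·m²/(s³·A²)]
Adding exponents of each base unit: kg: 1, m: 2, s: -3, A: -1
SI base units of voltage: kg·m²/(s³·A)

The claimed units kg·m²/(s³·A) match the derived units, so the claim is correct.

Answer: Yes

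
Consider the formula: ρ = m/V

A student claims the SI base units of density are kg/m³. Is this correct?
Units of each symbol in ρ = m/V:
  m (mass): kg
  V (volume): m³  → in the denominator, contributes 1/m³

Multiplying the contributions: [kg] · [1/m³]
Adding exponents of each base unit: kg: 1, m: -3
SI base units of density: kg/m³

The claimed units kg/m³ match the derived units, so the claim is correct.

Answer: Yes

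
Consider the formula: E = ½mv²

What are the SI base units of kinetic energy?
Units of each symbol in E = ½mv²:
  m (mass): kg
  v (speed): m/s  → to the power 2, contributes m²/s²
  The factor ½ is dimensionless.

Multiplying the contributions: [kg] · [m²/s²]
Adding exponents of each base unit: kg: 1, m: 2, s: -2
SI base units of kinetic energy: kg·m²/s²

Answer: kg·m²/s²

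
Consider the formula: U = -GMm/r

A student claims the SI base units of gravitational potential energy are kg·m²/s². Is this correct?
Units of each symbol in U = -GMm/r:
  G (gravitational constant): m³/(kg·s²)
  M (mass): kg
  m (mass): kg
  r (distance): m  → in the denominator, contributes 1/m
  The minus sign does not affect the units.

Multiplying the contributions: [m³/(kg·s²)] · [kg] · [kg] · [1/m]
Adding exponents of each base unit: kg: 1, m: 2, s: -2
SI base units of gravitational potential energy: kg·m²/s²

The claimed units kg·m²/s² match the derived units, so the claim is correct.

Answer: Yes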